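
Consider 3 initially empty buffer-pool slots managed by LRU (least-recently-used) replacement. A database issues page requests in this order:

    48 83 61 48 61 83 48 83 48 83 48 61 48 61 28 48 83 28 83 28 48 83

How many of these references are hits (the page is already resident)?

48 → miss, frames {48}
83 → miss, frames {48,83}
61 → miss, frames {48,83,61}
48 → hit
61 → hit
83 → hit
48 → hit
83 → hit
48 → hit
83 → hit
48 → hit
61 → hit
48 → hit
61 → hit
28 → miss, evict 83, frames {48,61,28}
48 → hit
83 → miss, evict 61, frames {28,48,83}
28 → hit
83 → hit
28 → hit
48 → hit
83 → hit
Hits: 17.

17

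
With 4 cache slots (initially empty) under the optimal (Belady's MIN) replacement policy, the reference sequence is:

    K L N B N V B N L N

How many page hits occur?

5

K: fault, frames [K]
L: fault, frames [K, L]
N: fault, frames [K, L, N]
B: fault, frames [K, L, N, B]
N: hit
V: fault, evict K, frames [L, N, B, V]
B: hit
N: hit
L: hit
N: hit
Hits: 5.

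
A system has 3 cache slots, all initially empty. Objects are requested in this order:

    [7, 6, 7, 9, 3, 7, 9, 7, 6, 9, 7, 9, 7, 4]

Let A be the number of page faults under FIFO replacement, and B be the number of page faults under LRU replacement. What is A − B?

2

Under FIFO: F F . F F F . . F F . . . F → 8 faults.
Under LRU: F F . F F . . . F . . . . F → 6 faults.
A − B = 8 − 6 = 2.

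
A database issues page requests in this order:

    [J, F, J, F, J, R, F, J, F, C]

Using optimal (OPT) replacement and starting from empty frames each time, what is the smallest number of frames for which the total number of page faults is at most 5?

f=1: 10 faults
f=2: 5 faults
f=3: 4 faults
f=4: 4 faults
Smallest f with faults ≤ 5 is 2.

2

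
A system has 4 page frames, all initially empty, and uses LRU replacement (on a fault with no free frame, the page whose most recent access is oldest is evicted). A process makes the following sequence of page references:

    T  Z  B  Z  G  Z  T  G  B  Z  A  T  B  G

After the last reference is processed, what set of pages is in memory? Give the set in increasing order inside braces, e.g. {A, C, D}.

T: miss, frames (T)
Z: miss, frames (T Z)
B: miss, frames (T Z B)
Z: hit
G: miss, frames (T B Z G)
Z: hit
T: hit
G: hit
B: hit
Z: hit
A: miss, evict T, frames (G B Z A)
T: miss, evict G, frames (B Z A T)
B: hit
G: miss, evict Z, frames (A T B G)

{A, B, G, T}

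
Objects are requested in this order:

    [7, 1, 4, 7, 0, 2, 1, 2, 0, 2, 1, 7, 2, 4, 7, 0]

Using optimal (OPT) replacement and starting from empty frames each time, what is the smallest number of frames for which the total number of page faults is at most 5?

5

f=1: 16 faults
f=2: 11 faults
f=3: 7 faults
f=4: 6 faults
f=5: 5 faults
Smallest f with faults ≤ 5 is 5.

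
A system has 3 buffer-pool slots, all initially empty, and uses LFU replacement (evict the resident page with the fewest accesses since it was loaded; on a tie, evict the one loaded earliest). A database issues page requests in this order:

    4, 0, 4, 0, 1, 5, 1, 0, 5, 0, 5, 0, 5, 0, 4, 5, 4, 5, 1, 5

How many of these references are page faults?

7

4 -> miss, frames [4]
0 -> miss, frames [4, 0]
4 -> hit
0 -> hit
1 -> miss, frames [4, 0, 1]
5 -> miss, evict 1, frames [4, 0, 5]
1 -> miss, evict 5, frames [4, 0, 1]
0 -> hit
5 -> miss, evict 1, frames [4, 0, 5]
0 -> hit
5 -> hit
0 -> hit
5 -> hit
0 -> hit
4 -> hit
5 -> hit
4 -> hit
5 -> hit
1 -> miss, evict 4, frames [0, 5, 1]
5 -> hit
Page faults: 7.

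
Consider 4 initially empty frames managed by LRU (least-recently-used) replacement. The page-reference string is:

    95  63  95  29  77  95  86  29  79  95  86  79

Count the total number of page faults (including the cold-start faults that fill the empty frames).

6

95: miss, frames [95]
63: miss, frames [95, 63]
95: hit
29: miss, frames [63, 95, 29]
77: miss, frames [63, 95, 29, 77]
95: hit
86: miss, evict 63, frames [29, 77, 95, 86]
29: hit
79: miss, evict 77, frames [95, 86, 29, 79]
95: hit
86: hit
79: hit
Page faults: 6.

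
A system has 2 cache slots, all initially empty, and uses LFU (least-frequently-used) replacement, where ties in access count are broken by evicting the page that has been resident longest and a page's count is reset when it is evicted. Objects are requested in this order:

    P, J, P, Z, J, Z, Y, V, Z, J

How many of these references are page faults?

P: fault, frames (P)
J: fault, frames (P J)
P: hit
Z: fault, evict J, frames (P Z)
J: fault, evict Z, frames (P J)
Z: fault, evict J, frames (P Z)
Y: fault, evict Z, frames (P Y)
V: fault, evict Y, frames (P V)
Z: fault, evict V, frames (P Z)
J: fault, evict Z, frames (P J)
Page faults: 9.

9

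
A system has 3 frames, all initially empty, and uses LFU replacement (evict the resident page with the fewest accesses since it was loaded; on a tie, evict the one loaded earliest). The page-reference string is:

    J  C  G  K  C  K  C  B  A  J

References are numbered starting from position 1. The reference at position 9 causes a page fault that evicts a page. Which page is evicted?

pos 1: J → miss, frames (J)
pos 2: C → miss, frames (J C)
pos 3: G → miss, frames (J C G)
pos 4: K → miss, evict J, frames (C G K)
pos 5: C → hit
pos 6: K → hit
pos 7: C → hit
pos 8: B → miss, evict G, frames (C K B)
pos 9: A → miss, evict B, frames (C K A)
At position 9, page B is evicted.

B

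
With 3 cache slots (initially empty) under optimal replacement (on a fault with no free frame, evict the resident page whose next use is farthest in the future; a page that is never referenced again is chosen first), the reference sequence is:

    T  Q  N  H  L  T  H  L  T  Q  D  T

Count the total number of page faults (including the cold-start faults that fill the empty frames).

T → fault, frames {T}
Q → fault, frames {T,Q}
N → fault, frames {T,Q,N}
H → fault, evict N, frames {T,Q,H}
L → fault, evict Q, frames {T,H,L}
T → hit
H → hit
L → hit
T → hit
Q → fault, evict L, frames {T,H,Q}
D → fault, evict Q, frames {T,H,D}
T → hit
Page faults: 7.

7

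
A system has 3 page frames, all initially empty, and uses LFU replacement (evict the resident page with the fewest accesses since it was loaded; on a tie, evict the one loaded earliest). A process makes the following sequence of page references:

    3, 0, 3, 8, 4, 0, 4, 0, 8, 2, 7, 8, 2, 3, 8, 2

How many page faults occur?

3 → miss, frames [3]
0 → miss, frames [3, 0]
3 → hit
8 → miss, frames [3, 0, 8]
4 → miss, evict 0, frames [3, 8, 4]
0 → miss, evict 8, frames [3, 4, 0]
4 → hit
0 → hit
8 → miss, evict 3, frames [4, 0, 8]
2 → miss, evict 8, frames [4, 0, 2]
7 → miss, evict 2, frames [4, 0, 7]
8 → miss, evict 7, frames [4, 0, 8]
2 → miss, evict 8, frames [4, 0, 2]
3 → miss, evict 2, frames [4, 0, 3]
8 → miss, evict 3, frames [4, 0, 8]
2 → miss, evict 8, frames [4, 0, 2]
Page faults: 13.

13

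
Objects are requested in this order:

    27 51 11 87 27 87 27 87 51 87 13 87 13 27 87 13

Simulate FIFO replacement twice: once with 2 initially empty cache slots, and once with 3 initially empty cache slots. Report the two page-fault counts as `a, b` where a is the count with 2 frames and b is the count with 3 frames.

11, 9

2 frames: F F F F F . . . F F F . . F F F → 11 faults.
3 frames: F F F F F . . . F . F F . F . . → 9 faults.
9 < 11: adding a frame reduced faults, as is typical.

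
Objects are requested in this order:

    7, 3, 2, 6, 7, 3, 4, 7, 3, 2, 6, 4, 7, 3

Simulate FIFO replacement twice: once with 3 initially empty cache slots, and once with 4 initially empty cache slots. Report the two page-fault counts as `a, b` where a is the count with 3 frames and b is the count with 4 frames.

11, 12

3 frames: F F F F F F F . . F F . F F → 11 faults.
4 frames: F F F F . . F F F F F F F F → 12 faults.
12 > 11: adding a frame increased faults — Belady's anomaly.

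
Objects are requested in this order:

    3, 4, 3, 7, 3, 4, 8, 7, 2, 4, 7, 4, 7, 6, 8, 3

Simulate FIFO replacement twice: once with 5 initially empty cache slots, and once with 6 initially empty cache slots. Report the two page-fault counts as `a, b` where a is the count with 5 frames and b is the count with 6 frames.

5 frames: F F . F . . F . F . . . . F . F → 7 faults.
6 frames: F F . F . . F . F . . . . F . . → 6 faults.
6 < 7: adding a frame reduced faults, as is typical.

7, 6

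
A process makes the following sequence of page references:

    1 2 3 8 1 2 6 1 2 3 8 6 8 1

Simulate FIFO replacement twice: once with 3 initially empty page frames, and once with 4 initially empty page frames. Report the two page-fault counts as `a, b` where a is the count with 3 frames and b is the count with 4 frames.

10, 11

3 frames: F F F F F F F . . F F . . F → 10 faults.
4 frames: F F F F . . F F F F F F . F → 11 faults.
11 > 10: adding a frame increased faults — Belady's anomaly.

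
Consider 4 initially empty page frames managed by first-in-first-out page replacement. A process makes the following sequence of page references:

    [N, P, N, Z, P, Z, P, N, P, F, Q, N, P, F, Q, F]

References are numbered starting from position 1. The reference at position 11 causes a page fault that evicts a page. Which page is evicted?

pos 1: N → miss, frames {N}
pos 2: P → miss, frames {N,P}
pos 3: N → hit
pos 4: Z → miss, frames {N,P,Z}
pos 5: P → hit
pos 6: Z → hit
pos 7: P → hit
pos 8: N → hit
pos 9: P → hit
pos 10: F → miss, frames {N,P,Z,F}
pos 11: Q → miss, evict N, frames {P,Z,F,Q}
At position 11, page N is evicted.

N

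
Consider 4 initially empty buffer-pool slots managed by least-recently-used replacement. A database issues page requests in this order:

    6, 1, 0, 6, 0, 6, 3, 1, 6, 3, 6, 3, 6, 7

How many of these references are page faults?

6 → miss, frames (6)
1 → miss, frames (6 1)
0 → miss, frames (6 1 0)
6 → hit
0 → hit
6 → hit
3 → miss, frames (1 0 6 3)
1 → hit
6 → hit
3 → hit
6 → hit
3 → hit
6 → hit
7 → miss, evict 0, frames (1 3 6 7)
Page faults: 5.

5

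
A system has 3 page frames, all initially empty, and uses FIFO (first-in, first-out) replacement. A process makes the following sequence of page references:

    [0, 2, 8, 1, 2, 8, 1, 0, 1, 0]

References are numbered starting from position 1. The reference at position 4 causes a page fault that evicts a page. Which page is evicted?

0

pos 1: 0 -> fault, frames {0}
pos 2: 2 -> fault, frames {0,2}
pos 3: 8 -> fault, frames {0,2,8}
pos 4: 1 -> fault, evict 0, frames {2,8,1}
At position 4, page 0 is evicted.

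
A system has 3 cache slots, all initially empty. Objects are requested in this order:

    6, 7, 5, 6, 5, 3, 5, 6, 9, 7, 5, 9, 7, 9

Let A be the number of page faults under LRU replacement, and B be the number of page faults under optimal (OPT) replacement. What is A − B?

Under LRU: F F F . . F . . F F F . . . → 7 faults.
Under OPT: F F F . . F . . F F . . . . → 6 faults.
A − B = 7 − 6 = 1.

1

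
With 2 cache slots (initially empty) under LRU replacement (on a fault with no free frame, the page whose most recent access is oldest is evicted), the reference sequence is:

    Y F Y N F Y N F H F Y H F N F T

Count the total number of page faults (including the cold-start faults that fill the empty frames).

13

Y -> fault, frames [Y]
F -> fault, frames [Y, F]
Y -> hit
N -> fault, evict F, frames [Y, N]
F -> fault, evict Y, frames [N, F]
Y -> fault, evict N, frames [F, Y]
N -> fault, evict F, frames [Y, N]
F -> fault, evict Y, frames [N, F]
H -> fault, evict N, frames [F, H]
F -> hit
Y -> fault, evict H, frames [F, Y]
H -> fault, evict F, frames [Y, H]
F -> fault, evict Y, frames [H, F]
N -> fault, evict H, frames [F, N]
F -> hit
T -> fault, evict N, frames [F, T]
Page faults: 13.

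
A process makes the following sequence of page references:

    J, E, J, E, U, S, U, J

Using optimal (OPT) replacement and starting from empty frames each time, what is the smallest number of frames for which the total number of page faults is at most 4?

3

f=1: 8 faults
f=2: 5 faults
f=3: 4 faults
f=4: 4 faults
Smallest f with faults ≤ 4 is 3.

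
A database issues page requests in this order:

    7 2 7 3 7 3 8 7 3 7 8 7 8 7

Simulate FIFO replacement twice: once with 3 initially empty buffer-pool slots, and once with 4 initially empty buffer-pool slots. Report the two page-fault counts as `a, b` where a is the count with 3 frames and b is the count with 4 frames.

5, 4

3 frames: F F . F . . F F . . . . . . → 5 faults.
4 frames: F F . F . . F . . . . . . . → 4 faults.
4 < 5: adding a frame reduced faults, as is typical.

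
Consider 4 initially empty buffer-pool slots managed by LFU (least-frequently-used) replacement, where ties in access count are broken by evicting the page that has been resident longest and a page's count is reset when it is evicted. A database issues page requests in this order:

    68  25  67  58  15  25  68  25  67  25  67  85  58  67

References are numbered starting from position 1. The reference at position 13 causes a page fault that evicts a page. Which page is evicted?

68

pos 1: 68 -> fault, frames {68}
pos 2: 25 -> fault, frames {68,25}
pos 3: 67 -> fault, frames {68,25,67}
pos 4: 58 -> fault, frames {68,25,67,58}
pos 5: 15 -> fault, evict 68, frames {25,67,58,15}
pos 6: 25 -> hit
pos 7: 68 -> fault, evict 67, frames {25,58,15,68}
pos 8: 25 -> hit
pos 9: 67 -> fault, evict 58, frames {25,15,68,67}
pos 10: 25 -> hit
pos 11: 67 -> hit
pos 12: 85 -> fault, evict 15, frames {25,68,67,85}
pos 13: 58 -> fault, evict 68, frames {25,67,85,58}
At position 13, page 68 is evicted.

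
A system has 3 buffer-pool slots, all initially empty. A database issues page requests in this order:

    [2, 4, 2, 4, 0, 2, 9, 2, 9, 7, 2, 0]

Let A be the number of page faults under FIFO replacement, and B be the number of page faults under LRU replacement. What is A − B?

1

Under FIFO: F F . . F . F F . F . F → 7 faults.
Under LRU: F F . . F . F . . F . F → 6 faults.
A − B = 7 − 6 = 1.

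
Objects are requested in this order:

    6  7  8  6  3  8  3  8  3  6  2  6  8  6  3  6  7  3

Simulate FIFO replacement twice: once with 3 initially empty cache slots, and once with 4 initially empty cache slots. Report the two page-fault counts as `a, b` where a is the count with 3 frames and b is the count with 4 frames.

3 frames: F F F . F . . . . F F . F . F F F . → 10 faults.
4 frames: F F F . F . . . . . F F . . . . F . → 7 faults.
7 < 10: adding a frame reduced faults, as is typical.

10, 7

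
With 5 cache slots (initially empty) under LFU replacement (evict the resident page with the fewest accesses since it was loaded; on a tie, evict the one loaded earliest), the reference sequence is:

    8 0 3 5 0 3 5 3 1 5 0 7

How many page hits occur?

8 → fault, frames (8)
0 → fault, frames (8 0)
3 → fault, frames (8 0 3)
5 → fault, frames (8 0 3 5)
0 → hit
3 → hit
5 → hit
3 → hit
1 → fault, frames (8 0 3 5 1)
5 → hit
0 → hit
7 → fault, evict 8, frames (0 3 5 1 7)
Hits: 6.

6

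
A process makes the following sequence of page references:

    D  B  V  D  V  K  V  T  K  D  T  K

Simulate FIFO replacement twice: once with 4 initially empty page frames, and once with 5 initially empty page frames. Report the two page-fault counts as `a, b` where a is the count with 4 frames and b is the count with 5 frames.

6, 5

4 frames: F F F . . F . F . F . . → 6 faults.
5 frames: F F F . . F . F . . . . → 5 faults.
5 < 6: adding a frame reduced faults, as is typical.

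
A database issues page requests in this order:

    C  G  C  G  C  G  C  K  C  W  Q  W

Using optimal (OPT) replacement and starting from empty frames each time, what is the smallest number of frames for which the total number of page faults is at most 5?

f=1: 12 faults
f=2: 5 faults
f=3: 5 faults
f=4: 5 faults
f=5: 5 faults
Smallest f with faults ≤ 5 is 2.

2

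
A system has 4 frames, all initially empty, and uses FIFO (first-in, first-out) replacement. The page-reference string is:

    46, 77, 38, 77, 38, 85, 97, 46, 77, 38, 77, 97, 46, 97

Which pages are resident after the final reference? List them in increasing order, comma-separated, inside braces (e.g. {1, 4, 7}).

{38, 46, 77, 97}

46 -> fault, frames (46)
77 -> fault, frames (46 77)
38 -> fault, frames (46 77 38)
77 -> hit
38 -> hit
85 -> fault, frames (46 77 38 85)
97 -> fault, evict 46, frames (77 38 85 97)
46 -> fault, evict 77, frames (38 85 97 46)
77 -> fault, evict 38, frames (85 97 46 77)
38 -> fault, evict 85, frames (97 46 77 38)
77 -> hit
97 -> hit
46 -> hit
97 -> hit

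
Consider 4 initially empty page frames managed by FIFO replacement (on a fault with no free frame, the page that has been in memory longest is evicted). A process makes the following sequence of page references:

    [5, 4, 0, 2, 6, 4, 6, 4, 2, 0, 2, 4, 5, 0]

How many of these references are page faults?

5 -> fault, frames (5)
4 -> fault, frames (5 4)
0 -> fault, frames (5 4 0)
2 -> fault, frames (5 4 0 2)
6 -> fault, evict 5, frames (4 0 2 6)
4 -> hit
6 -> hit
4 -> hit
2 -> hit
0 -> hit
2 -> hit
4 -> hit
5 -> fault, evict 4, frames (0 2 6 5)
0 -> hit
Page faults: 6.

6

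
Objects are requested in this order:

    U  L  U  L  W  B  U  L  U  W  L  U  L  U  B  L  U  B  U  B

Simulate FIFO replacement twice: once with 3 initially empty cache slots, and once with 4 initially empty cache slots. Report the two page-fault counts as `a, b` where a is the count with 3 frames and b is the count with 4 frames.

3 frames: F F . . F F F F . F . . . . F . F . . . → 9 faults.
4 frames: F F . . F F . . . . . . . . . . . . . . → 4 faults.
4 < 9: adding a frame reduced faults, as is typical.

9, 4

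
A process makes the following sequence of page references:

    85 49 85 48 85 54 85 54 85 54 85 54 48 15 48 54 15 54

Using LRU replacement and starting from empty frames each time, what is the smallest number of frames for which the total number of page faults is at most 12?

f=1: 18 faults
f=2: 8 faults
f=3: 5 faults
f=4: 5 faults
f=5: 5 faults
Smallest f with faults ≤ 12 is 2.

2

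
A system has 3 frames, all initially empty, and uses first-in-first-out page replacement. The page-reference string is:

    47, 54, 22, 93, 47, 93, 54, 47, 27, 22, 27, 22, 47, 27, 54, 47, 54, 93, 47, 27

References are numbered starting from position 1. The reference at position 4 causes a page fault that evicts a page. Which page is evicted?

pos 1: 47: fault, frames (47)
pos 2: 54: fault, frames (47 54)
pos 3: 22: fault, frames (47 54 22)
pos 4: 93: fault, evict 47, frames (54 22 93)
At position 4, page 47 is evicted.

47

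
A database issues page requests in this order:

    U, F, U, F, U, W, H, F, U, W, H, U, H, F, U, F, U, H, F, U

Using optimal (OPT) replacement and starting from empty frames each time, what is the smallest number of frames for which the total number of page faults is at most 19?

2

f=1: 20 faults
f=2: 10 faults
f=3: 6 faults
f=4: 4 faults
Smallest f with faults ≤ 19 is 2.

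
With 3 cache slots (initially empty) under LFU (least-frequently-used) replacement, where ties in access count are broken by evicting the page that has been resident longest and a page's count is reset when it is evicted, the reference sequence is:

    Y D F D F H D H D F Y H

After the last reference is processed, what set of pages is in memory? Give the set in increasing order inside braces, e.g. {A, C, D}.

{D, F, H}

Y -> miss, frames (Y)
D -> miss, frames (Y D)
F -> miss, frames (Y D F)
D -> hit
F -> hit
H -> miss, evict Y, frames (D F H)
D -> hit
H -> hit
D -> hit
F -> hit
Y -> miss, evict H, frames (D F Y)
H -> miss, evict Y, frames (D F H)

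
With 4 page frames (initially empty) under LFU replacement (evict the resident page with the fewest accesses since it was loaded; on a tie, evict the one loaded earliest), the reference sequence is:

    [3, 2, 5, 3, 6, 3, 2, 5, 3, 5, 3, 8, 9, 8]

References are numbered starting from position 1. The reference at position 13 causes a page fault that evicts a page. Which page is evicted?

pos 1: 3 → miss, frames (3)
pos 2: 2 → miss, frames (3 2)
pos 3: 5 → miss, frames (3 2 5)
pos 4: 3 → hit
pos 5: 6 → miss, frames (3 2 5 6)
pos 6: 3 → hit
pos 7: 2 → hit
pos 8: 5 → hit
pos 9: 3 → hit
pos 10: 5 → hit
pos 11: 3 → hit
pos 12: 8 → miss, evict 6, frames (3 2 5 8)
pos 13: 9 → miss, evict 8, frames (3 2 5 9)
At position 13, page 8 is evicted.

8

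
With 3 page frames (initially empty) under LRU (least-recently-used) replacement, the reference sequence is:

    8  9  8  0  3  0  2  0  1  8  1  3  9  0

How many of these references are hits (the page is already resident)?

4

8 → miss, frames {8}
9 → miss, frames {8,9}
8 → hit
0 → miss, frames {9,8,0}
3 → miss, evict 9, frames {8,0,3}
0 → hit
2 → miss, evict 8, frames {3,0,2}
0 → hit
1 → miss, evict 3, frames {2,0,1}
8 → miss, evict 2, frames {0,1,8}
1 → hit
3 → miss, evict 0, frames {8,1,3}
9 → miss, evict 8, frames {1,3,9}
0 → miss, evict 1, frames {3,9,0}
Hits: 4.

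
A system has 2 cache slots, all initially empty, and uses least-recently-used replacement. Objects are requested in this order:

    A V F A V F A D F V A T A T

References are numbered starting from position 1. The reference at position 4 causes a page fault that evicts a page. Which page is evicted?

V

pos 1: A: fault, frames (A)
pos 2: V: fault, frames (A V)
pos 3: F: fault, evict A, frames (V F)
pos 4: A: fault, evict V, frames (F A)
At position 4, page V is evicted.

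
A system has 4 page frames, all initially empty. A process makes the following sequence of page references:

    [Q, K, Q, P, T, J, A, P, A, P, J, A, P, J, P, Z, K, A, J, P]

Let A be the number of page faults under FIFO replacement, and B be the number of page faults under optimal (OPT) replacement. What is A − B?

Under FIFO: F F . F F F F . . . . . . . . F F . . F → 9 faults.
Under OPT: F F . F F F F . . . . . . . . F . . . F → 8 faults.
A − B = 9 − 8 = 1.

1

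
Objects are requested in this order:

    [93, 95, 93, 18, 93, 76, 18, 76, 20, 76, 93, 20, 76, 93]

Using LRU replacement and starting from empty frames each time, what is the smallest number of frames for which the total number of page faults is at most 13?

2

f=1: 14 faults
f=2: 10 faults
f=3: 6 faults
f=4: 5 faults
f=5: 5 faults
Smallest f with faults ≤ 13 is 2.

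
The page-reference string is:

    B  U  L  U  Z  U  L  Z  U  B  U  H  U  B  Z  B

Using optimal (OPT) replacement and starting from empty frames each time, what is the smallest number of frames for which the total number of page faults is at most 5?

4

f=1: 16 faults
f=2: 10 faults
f=3: 7 faults
f=4: 5 faults
f=5: 5 faults
Smallest f with faults ≤ 5 is 4.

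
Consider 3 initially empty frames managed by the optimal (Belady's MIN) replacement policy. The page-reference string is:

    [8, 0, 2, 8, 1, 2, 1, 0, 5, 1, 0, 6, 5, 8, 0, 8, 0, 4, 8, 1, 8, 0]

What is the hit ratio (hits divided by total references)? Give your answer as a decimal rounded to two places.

0.59

8 -> fault, frames {8}
0 -> fault, frames {8,0}
2 -> fault, frames {8,0,2}
8 -> hit
1 -> fault, evict 8, frames {0,2,1}
2 -> hit
1 -> hit
0 -> hit
5 -> fault, evict 2, frames {0,1,5}
1 -> hit
0 -> hit
6 -> fault, evict 1, frames {0,5,6}
5 -> hit
8 -> fault, evict 6, frames {0,5,8}
0 -> hit
8 -> hit
0 -> hit
4 -> fault, evict 5, frames {0,8,4}
8 -> hit
1 -> fault, evict 4, frames {0,8,1}
8 -> hit
0 -> hit
Hits: 13 of 22 references → 13/22 = 0.5909.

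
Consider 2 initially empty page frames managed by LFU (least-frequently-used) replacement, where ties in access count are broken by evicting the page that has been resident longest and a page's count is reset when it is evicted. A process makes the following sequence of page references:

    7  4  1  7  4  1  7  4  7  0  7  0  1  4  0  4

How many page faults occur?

13

7: fault, frames [7]
4: fault, frames [7, 4]
1: fault, evict 7, frames [4, 1]
7: fault, evict 4, frames [1, 7]
4: fault, evict 1, frames [7, 4]
1: fault, evict 7, frames [4, 1]
7: fault, evict 4, frames [1, 7]
4: fault, evict 1, frames [7, 4]
7: hit
0: fault, evict 4, frames [7, 0]
7: hit
0: hit
1: fault, evict 0, frames [7, 1]
4: fault, evict 1, frames [7, 4]
0: fault, evict 4, frames [7, 0]
4: fault, evict 0, frames [7, 4]
Page faults: 13.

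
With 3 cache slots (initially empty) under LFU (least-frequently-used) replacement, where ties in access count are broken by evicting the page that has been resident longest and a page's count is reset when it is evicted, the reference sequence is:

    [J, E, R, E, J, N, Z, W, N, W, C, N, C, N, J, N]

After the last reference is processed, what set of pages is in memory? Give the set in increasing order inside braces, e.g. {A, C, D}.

{E, J, N}

J: miss, frames [J]
E: miss, frames [J, E]
R: miss, frames [J, E, R]
E: hit
J: hit
N: miss, evict R, frames [J, E, N]
Z: miss, evict N, frames [J, E, Z]
W: miss, evict Z, frames [J, E, W]
N: miss, evict W, frames [J, E, N]
W: miss, evict N, frames [J, E, W]
C: miss, evict W, frames [J, E, C]
N: miss, evict C, frames [J, E, N]
C: miss, evict N, frames [J, E, C]
N: miss, evict C, frames [J, E, N]
J: hit
N: hit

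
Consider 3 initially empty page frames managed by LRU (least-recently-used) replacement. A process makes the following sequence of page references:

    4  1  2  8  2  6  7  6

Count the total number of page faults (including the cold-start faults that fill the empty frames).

6

4: fault, frames {4}
1: fault, frames {4,1}
2: fault, frames {4,1,2}
8: fault, evict 4, frames {1,2,8}
2: hit
6: fault, evict 1, frames {8,2,6}
7: fault, evict 8, frames {2,6,7}
6: hit
Page faults: 6.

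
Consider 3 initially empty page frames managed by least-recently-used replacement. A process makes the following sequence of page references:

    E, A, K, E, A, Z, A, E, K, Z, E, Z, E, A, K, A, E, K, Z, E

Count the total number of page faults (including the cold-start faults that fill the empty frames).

E: fault, frames (E)
A: fault, frames (E A)
K: fault, frames (E A K)
E: hit
A: hit
Z: fault, evict K, frames (E A Z)
A: hit
E: hit
K: fault, evict Z, frames (A E K)
Z: fault, evict A, frames (E K Z)
E: hit
Z: hit
E: hit
A: fault, evict K, frames (Z E A)
K: fault, evict Z, frames (E A K)
A: hit
E: hit
K: hit
Z: fault, evict A, frames (E K Z)
E: hit
Page faults: 9.

9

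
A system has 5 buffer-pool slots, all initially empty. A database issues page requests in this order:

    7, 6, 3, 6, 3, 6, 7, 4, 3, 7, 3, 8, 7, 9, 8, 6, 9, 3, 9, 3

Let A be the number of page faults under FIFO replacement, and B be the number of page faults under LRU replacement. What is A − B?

-1

Under FIFO: F F F . . . . F . . . F . F . . . . . . → 6 faults.
Under LRU: F F F . . . . F . . . F . F . F . . . . → 7 faults.
A − B = 6 − 7 = -1.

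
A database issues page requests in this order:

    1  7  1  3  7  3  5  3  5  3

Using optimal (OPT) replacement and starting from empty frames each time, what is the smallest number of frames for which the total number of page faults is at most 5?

2

f=1: 10 faults
f=2: 4 faults
f=3: 4 faults
f=4: 4 faults
Smallest f with faults ≤ 5 is 2.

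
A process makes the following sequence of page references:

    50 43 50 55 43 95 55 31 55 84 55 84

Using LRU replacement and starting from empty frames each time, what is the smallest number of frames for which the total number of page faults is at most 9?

f=1: 12 faults
f=2: 8 faults
f=3: 6 faults
f=4: 6 faults
f=5: 6 faults
f=6: 6 faults
Smallest f with faults ≤ 9 is 2.

2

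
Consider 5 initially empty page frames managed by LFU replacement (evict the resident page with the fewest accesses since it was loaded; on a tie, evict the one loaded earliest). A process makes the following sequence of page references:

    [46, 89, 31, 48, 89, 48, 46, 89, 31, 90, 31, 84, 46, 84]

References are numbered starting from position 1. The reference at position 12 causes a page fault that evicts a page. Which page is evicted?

90

pos 1: 46 → miss, frames {46}
pos 2: 89 → miss, frames {46,89}
pos 3: 31 → miss, frames {46,89,31}
pos 4: 48 → miss, frames {46,89,31,48}
pos 5: 89 → hit
pos 6: 48 → hit
pos 7: 46 → hit
pos 8: 89 → hit
pos 9: 31 → hit
pos 10: 90 → miss, frames {46,89,31,48,90}
pos 11: 31 → hit
pos 12: 84 → miss, evict 90, frames {46,89,31,48,84}
At position 12, page 90 is evicted.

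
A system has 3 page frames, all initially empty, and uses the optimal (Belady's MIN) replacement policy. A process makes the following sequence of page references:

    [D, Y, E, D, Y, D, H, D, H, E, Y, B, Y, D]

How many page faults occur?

6

D → fault, frames (D)
Y → fault, frames (D Y)
E → fault, frames (D Y E)
D → hit
Y → hit
D → hit
H → fault, evict Y, frames (D E H)
D → hit
H → hit
E → hit
Y → fault, evict H, frames (D E Y)
B → fault, evict E, frames (D Y B)
Y → hit
D → hit
Page faults: 6.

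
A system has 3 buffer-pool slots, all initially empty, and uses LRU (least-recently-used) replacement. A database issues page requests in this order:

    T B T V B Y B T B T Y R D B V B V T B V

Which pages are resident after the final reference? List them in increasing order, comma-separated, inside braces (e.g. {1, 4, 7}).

T: fault, frames [T]
B: fault, frames [T, B]
T: hit
V: fault, frames [B, T, V]
B: hit
Y: fault, evict T, frames [V, B, Y]
B: hit
T: fault, evict V, frames [Y, B, T]
B: hit
T: hit
Y: hit
R: fault, evict B, frames [T, Y, R]
D: fault, evict T, frames [Y, R, D]
B: fault, evict Y, frames [R, D, B]
V: fault, evict R, frames [D, B, V]
B: hit
V: hit
T: fault, evict D, frames [B, V, T]
B: hit
V: hit

{B, T, V}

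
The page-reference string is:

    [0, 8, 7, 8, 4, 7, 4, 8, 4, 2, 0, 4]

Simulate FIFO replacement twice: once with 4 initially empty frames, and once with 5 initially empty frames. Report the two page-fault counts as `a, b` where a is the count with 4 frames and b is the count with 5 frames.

6, 5

4 frames: F F F . F . . . . F F . → 6 faults.
5 frames: F F F . F . . . . F . . → 5 faults.
5 < 6: adding a frame reduced faults, as is typical.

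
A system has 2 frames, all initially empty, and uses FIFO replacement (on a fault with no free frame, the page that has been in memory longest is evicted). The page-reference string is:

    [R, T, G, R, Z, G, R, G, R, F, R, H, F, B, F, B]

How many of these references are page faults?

11

R: miss, frames (R)
T: miss, frames (R T)
G: miss, evict R, frames (T G)
R: miss, evict T, frames (G R)
Z: miss, evict G, frames (R Z)
G: miss, evict R, frames (Z G)
R: miss, evict Z, frames (G R)
G: hit
R: hit
F: miss, evict G, frames (R F)
R: hit
H: miss, evict R, frames (F H)
F: hit
B: miss, evict F, frames (H B)
F: miss, evict H, frames (B F)
B: hit
Page faults: 11.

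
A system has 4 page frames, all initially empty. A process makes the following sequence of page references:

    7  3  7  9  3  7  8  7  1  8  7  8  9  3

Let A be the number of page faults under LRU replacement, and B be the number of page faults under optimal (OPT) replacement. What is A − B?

Under LRU: F F . F . . F . F . . . F F → 7 faults.
Under OPT: F F . F . . F . F . . . . F → 6 faults.
A − B = 7 − 6 = 1.

1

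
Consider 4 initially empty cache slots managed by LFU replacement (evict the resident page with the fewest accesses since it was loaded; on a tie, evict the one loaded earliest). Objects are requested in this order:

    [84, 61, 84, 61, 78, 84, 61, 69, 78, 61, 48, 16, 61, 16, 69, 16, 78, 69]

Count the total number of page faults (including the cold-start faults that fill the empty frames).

9

84: fault, frames {84}
61: fault, frames {84,61}
84: hit
61: hit
78: fault, frames {84,61,78}
84: hit
61: hit
69: fault, frames {84,61,78,69}
78: hit
61: hit
48: fault, evict 69, frames {84,61,78,48}
16: fault, evict 48, frames {84,61,78,16}
61: hit
16: hit
69: fault, evict 78, frames {84,61,16,69}
16: hit
78: fault, evict 69, frames {84,61,16,78}
69: fault, evict 78, frames {84,61,16,69}
Page faults: 9.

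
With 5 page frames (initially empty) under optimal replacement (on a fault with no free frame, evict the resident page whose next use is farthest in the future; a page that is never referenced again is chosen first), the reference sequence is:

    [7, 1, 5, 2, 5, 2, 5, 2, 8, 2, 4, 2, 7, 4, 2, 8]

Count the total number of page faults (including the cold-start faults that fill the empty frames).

7: fault, frames (7)
1: fault, frames (7 1)
5: fault, frames (7 1 5)
2: fault, frames (7 1 5 2)
5: hit
2: hit
5: hit
2: hit
8: fault, frames (7 1 5 2 8)
2: hit
4: fault, evict 5, frames (7 1 2 8 4)
2: hit
7: hit
4: hit
2: hit
8: hit
Page faults: 6.

6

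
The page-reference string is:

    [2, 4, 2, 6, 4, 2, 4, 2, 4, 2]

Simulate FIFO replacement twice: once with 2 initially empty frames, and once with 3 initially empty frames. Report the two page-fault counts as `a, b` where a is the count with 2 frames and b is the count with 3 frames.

5, 3

2 frames: F F . F . F F . . . → 5 faults.
3 frames: F F . F . . . . . . → 3 faults.
3 < 5: adding a frame reduced faults, as is typical.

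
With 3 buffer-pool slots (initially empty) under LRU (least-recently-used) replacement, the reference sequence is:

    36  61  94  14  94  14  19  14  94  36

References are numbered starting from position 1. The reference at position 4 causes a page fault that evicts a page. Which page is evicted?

pos 1: 36: miss, frames (36)
pos 2: 61: miss, frames (36 61)
pos 3: 94: miss, frames (36 61 94)
pos 4: 14: miss, evict 36, frames (61 94 14)
At position 4, page 36 is evicted.

36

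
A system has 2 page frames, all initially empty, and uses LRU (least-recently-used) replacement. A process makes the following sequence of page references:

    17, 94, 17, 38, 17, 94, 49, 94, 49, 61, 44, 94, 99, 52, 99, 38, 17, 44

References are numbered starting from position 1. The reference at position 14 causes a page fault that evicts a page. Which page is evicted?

94

pos 1: 17 → fault, frames [17]
pos 2: 94 → fault, frames [17, 94]
pos 3: 17 → hit
pos 4: 38 → fault, evict 94, frames [17, 38]
pos 5: 17 → hit
pos 6: 94 → fault, evict 38, frames [17, 94]
pos 7: 49 → fault, evict 17, frames [94, 49]
pos 8: 94 → hit
pos 9: 49 → hit
pos 10: 61 → fault, evict 94, frames [49, 61]
pos 11: 44 → fault, evict 49, frames [61, 44]
pos 12: 94 → fault, evict 61, frames [44, 94]
pos 13: 99 → fault, evict 44, frames [94, 99]
pos 14: 52 → fault, evict 94, frames [99, 52]
At position 14, page 94 is evicted.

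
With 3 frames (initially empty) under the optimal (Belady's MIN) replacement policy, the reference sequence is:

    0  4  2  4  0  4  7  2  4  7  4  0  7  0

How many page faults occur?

0 → fault, frames (0)
4 → fault, frames (0 4)
2 → fault, frames (0 4 2)
4 → hit
0 → hit
4 → hit
7 → fault, evict 0, frames (4 2 7)
2 → hit
4 → hit
7 → hit
4 → hit
0 → fault, evict 2, frames (4 7 0)
7 → hit
0 → hit
Page faults: 5.

5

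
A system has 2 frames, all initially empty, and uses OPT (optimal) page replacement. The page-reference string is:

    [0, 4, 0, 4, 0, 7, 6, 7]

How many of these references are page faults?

4

0: miss, frames {0}
4: miss, frames {0,4}
0: hit
4: hit
0: hit
7: miss, evict 4, frames {0,7}
6: miss, evict 0, frames {7,6}
7: hit
Page faults: 4.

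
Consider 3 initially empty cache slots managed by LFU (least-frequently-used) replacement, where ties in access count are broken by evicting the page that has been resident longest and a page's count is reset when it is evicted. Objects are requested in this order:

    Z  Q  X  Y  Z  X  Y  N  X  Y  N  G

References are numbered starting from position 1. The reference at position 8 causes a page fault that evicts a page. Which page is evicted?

pos 1: Z → miss, frames {Z}
pos 2: Q → miss, frames {Z,Q}
pos 3: X → miss, frames {Z,Q,X}
pos 4: Y → miss, evict Z, frames {Q,X,Y}
pos 5: Z → miss, evict Q, frames {X,Y,Z}
pos 6: X → hit
pos 7: Y → hit
pos 8: N → miss, evict Z, frames {X,Y,N}
At position 8, page Z is evicted.

Z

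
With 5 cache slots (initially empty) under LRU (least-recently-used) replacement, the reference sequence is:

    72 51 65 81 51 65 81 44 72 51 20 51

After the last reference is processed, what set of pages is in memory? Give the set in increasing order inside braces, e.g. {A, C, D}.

72 -> fault, frames [72]
51 -> fault, frames [72, 51]
65 -> fault, frames [72, 51, 65]
81 -> fault, frames [72, 51, 65, 81]
51 -> hit
65 -> hit
81 -> hit
44 -> fault, frames [72, 51, 65, 81, 44]
72 -> hit
51 -> hit
20 -> fault, evict 65, frames [81, 44, 72, 51, 20]
51 -> hit

{20, 44, 51, 72, 81}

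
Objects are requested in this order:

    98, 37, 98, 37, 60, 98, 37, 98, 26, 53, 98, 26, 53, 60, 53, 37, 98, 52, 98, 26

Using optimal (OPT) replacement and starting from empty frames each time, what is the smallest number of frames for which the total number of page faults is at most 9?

3

f=1: 20 faults
f=2: 12 faults
f=3: 9 faults
f=4: 7 faults
f=5: 6 faults
f=6: 6 faults
Smallest f with faults ≤ 9 is 3.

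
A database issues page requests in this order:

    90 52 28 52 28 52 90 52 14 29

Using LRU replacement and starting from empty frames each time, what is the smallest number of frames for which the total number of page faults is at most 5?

3

f=1: 10 faults
f=2: 6 faults
f=3: 5 faults
f=4: 5 faults
f=5: 5 faults
Smallest f with faults ≤ 5 is 3.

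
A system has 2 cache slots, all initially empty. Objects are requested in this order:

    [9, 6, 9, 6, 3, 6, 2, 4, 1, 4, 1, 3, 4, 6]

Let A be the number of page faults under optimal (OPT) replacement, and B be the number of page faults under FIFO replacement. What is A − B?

-1

Under OPT: F F . . F . F F F . . F . F → 8 faults.
Under FIFO: F F . . F . F F F . . F F F → 9 faults.
A − B = 8 − 9 = -1.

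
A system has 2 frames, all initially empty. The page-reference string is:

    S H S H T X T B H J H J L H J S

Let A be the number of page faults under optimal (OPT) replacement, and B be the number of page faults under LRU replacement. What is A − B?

-1

Under OPT: F F . . F F . F F F . . F . F F → 10 faults.
Under LRU: F F . . F F . F F F . . F F F F → 11 faults.
A − B = 10 − 11 = -1.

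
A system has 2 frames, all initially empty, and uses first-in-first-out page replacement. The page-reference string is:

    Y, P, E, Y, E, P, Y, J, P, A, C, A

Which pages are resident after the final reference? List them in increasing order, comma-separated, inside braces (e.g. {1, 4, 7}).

{A, C}

Y -> fault, frames {Y}
P -> fault, frames {Y,P}
E -> fault, evict Y, frames {P,E}
Y -> fault, evict P, frames {E,Y}
E -> hit
P -> fault, evict E, frames {Y,P}
Y -> hit
J -> fault, evict Y, frames {P,J}
P -> hit
A -> fault, evict P, frames {J,A}
C -> fault, evict J, frames {A,C}
A -> hit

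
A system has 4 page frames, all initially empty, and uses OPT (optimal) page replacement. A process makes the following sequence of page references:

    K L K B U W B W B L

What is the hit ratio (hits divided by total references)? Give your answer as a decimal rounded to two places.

K -> fault, frames [K]
L -> fault, frames [K, L]
K -> hit
B -> fault, frames [K, L, B]
U -> fault, frames [K, L, B, U]
W -> fault, evict U, frames [K, L, B, W]
B -> hit
W -> hit
B -> hit
L -> hit
Hits: 5 of 10 references → 5/10 = 0.5000.

0.50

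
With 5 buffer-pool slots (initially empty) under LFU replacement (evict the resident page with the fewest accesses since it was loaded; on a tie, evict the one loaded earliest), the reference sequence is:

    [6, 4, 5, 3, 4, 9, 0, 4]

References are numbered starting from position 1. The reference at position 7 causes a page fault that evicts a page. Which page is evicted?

6

pos 1: 6: miss, frames [6]
pos 2: 4: miss, frames [6, 4]
pos 3: 5: miss, frames [6, 4, 5]
pos 4: 3: miss, frames [6, 4, 5, 3]
pos 5: 4: hit
pos 6: 9: miss, frames [6, 4, 5, 3, 9]
pos 7: 0: miss, evict 6, frames [4, 5, 3, 9, 0]
At position 7, page 6 is evicted.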